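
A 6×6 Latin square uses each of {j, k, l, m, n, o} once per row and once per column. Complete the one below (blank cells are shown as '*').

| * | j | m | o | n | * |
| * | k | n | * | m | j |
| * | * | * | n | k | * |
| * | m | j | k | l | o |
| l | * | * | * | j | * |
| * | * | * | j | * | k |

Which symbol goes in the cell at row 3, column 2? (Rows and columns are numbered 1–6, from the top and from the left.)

At row 1, column 1: row 1 has {j,m,n,o}; column 1 has {l}; that leaves k.
At row 1, column 6: row 1 has {j,k,m,n,o}; column 6 has {j,k,o}; that leaves l.
At row 2, column 1: row 2 has {j,k,m,n}; column 1 has {k,l}; that leaves o.
At row 2, column 4: row 2 has {j,k,m,n,o}; column 4 has {j,k,n,o}; that leaves l.
At row 3, column 6: row 3 has {k,n}; column 6 has {j,k,l,o}; that leaves m.
At row 4, column 1: row 4 has {j,k,l,m,o}; column 1 has {k,l,o}; that leaves n.
At row 5, column 4: row 5 has {j,l}; column 4 has {j,k,l,n,o}; that leaves m.
At row 5, column 6: row 5 has {j,l,m}; column 6 has {j,k,l,m,o}; that leaves n.
At row 6, column 1: row 6 has {j,k}; column 1 has {k,l,n,o}; that leaves m.
At row 6, column 5: row 6 has {j,k,m}; column 5 has {j,k,l,m,n}; that leaves o.
At row 3, column 1: row 3 has {k,m,n}; column 1 has {k,l,m,n,o}; that leaves j.
At row 5, column 2: row 5 has {j,l,m,n}; column 2 has {j,k,m}; that leaves o.
At row 5, column 3: row 5 has {j,l,m,n,o}; column 3 has {j,m,n}; that leaves k.
At row 6, column 3: row 6 has {j,k,m,o}; column 3 has {j,k,m,n}; that leaves l.
At row 3, column 2: row 3 has {j,k,m,n}; column 2 has {j,k,m,o}; that leaves l.

l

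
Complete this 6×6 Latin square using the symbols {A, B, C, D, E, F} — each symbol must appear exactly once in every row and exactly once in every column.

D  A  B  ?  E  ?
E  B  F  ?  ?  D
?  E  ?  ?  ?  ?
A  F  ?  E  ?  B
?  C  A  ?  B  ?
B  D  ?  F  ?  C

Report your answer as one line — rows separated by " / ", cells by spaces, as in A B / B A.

D A B C E F / E B F A C D / C E D B F A / A F C E D B / F C A D B E / B D E F A C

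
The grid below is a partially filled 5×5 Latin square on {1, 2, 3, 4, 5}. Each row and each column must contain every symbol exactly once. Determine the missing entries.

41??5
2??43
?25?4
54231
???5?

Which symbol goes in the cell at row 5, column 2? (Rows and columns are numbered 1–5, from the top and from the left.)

3

(r1,c3): row 1 has {1,4,5}; column 3 has {2,5}, so it must be 3.
(r1,c4): row 1 has {1,3,4,5}; column 4 has {3,4,5}, so it must be 2.
(r2,c2): row 2 has {2,3,4}; column 2 has {1,2,4}, so it must be 5.
(r2,c3): row 2 has {2,3,4,5}; column 3 has {2,3,5}, so it must be 1.
(r3,c4): row 3 has {2,4,5}; column 4 has {2,3,4,5}, so it must be 1.
(r5,c2): row 5 has {5}; column 2 has {1,2,4,5}, so it must be 3.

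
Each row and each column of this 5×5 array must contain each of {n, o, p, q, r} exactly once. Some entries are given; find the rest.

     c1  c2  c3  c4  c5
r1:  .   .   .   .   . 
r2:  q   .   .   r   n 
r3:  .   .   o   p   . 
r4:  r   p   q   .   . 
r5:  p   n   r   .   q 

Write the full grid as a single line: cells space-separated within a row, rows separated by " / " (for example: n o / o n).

row 2 has {n,q,r}; column 2 has {n,p} — only o is left for (r2,c2).
row 2 has {n,o,q,r}; column 3 has {o,q,r} — only p is left for (r2,c3).
row 3 has {o,p}; column 1 has {p,q,r} — only n is left for (r3,c1).
row 3 has {n,o,p}; column 5 has {n,q} — only r is left for (r3,c5).
row 4 has {p,q,r}; column 5 has {n,q,r} — only o is left for (r4,c5).
row 5 has {n,p,q,r}; column 4 has {p,r} — only o is left for (r5,c4).
row 1 is empty so far; column 1 has {n,p,q,r} — only o is left for (r1,c1).
row 1 has {o}; column 3 has {o,p,q,r} — only n is left for (r1,c3).
row 1 has {n,o}; column 4 has {o,p,r} — only q is left for (r1,c4).
row 1 has {n,o,q}; column 5 has {n,o,q,r} — only p is left for (r1,c5).
row 3 has {n,o,p,r}; column 2 has {n,o,p} — only q is left for (r3,c2).
row 4 has {o,p,q,r}; column 4 has {o,p,q,r} — only n is left for (r4,c4).
row 1 has {n,o,p,q}; column 2 has {n,o,p,q} — only r is left for (r1,c2).

o r n q p / q o p r n / n q o p r / r p q n o / p n r o q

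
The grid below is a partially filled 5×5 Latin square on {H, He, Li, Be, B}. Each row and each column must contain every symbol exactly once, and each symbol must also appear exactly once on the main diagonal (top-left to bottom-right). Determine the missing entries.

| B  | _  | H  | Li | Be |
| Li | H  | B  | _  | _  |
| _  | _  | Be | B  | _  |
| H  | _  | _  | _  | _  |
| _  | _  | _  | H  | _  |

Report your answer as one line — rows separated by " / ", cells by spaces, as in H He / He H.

B He H Li Be / Li H B Be He / He Li Be B H / H Be Li He B / Be B He H Li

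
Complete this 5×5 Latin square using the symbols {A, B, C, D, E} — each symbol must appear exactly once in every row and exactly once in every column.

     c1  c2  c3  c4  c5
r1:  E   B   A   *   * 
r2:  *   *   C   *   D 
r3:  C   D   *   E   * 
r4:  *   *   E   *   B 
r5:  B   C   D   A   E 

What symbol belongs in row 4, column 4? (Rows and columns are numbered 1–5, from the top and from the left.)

(r1,c5): row 1 has {A,B,E}; column 5 has {B,D,E}, so it must be C.
(r2,c1): row 2 has {C,D}; column 1 has {B,C,E}, so it must be A.
(r2,c2): row 2 has {A,C,D}; column 2 has {B,C,D}, so it must be E.
(r2,c4): row 2 has {A,C,D,E}; column 4 has {A,E}, so it must be B.
(r3,c3): row 3 has {C,D,E}; column 3 has {A,C,D,E}, so it must be B.
(r3,c5): row 3 has {B,C,D,E}; column 5 has {B,C,D,E}, so it must be A.
(r4,c1): row 4 has {B,E}; column 1 has {A,B,C,E}, so it must be D.
(r4,c2): row 4 has {B,D,E}; column 2 has {B,C,D,E}, so it must be A.
(r4,c4): row 4 has {A,B,D,E}; column 4 has {A,B,E}, so it must be C.

C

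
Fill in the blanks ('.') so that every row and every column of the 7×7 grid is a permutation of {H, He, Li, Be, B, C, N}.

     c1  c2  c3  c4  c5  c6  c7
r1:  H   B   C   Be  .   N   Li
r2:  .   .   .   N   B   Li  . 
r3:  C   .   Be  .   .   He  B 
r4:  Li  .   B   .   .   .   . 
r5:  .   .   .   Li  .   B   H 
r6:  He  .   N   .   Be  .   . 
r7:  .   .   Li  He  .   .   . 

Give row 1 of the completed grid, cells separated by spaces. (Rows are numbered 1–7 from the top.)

H B C Be He N Li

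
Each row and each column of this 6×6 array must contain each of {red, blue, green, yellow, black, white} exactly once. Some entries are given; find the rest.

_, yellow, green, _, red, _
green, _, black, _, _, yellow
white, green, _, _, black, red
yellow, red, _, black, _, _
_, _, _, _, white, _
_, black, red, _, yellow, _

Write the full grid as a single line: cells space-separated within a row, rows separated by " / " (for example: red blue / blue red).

black yellow green blue red white / green white black red blue yellow / white green blue yellow black red / yellow red white black green blue / red blue yellow green white black / blue black red white yellow green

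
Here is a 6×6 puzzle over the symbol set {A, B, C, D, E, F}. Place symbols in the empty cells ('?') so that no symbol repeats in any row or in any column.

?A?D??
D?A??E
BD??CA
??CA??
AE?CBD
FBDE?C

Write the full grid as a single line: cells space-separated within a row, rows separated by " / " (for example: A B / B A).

C A B D E F / D C A B F E / B D E F C A / E F C A D B / A E F C B D / F B D E A C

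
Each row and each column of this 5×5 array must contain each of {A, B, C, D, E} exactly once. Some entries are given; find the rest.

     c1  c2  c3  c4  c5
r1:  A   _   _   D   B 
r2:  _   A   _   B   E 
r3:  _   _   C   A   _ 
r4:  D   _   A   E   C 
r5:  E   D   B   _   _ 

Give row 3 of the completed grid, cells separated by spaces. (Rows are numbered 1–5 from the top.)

B E C A D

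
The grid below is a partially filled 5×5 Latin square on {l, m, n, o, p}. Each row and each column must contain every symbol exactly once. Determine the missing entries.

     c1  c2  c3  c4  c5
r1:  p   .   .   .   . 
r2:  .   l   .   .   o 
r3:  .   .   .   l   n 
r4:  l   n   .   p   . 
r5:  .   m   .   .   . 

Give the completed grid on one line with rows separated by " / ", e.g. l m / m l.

p o n m l / m l p n o / o p m l n / l n o p m / n m l o p

row 1 has {p}; column 2 has {l,m,n} — only o is left for (r1,c2).
row 3 has {l,n}; column 2 has {l,m,n,o} — only p is left for (r3,c2).
row 4 has {l,n,p}; column 5 has {n,o} — only m is left for (r4,c5).
row 1 has {o,p}; column 5 has {m,n,o} — only l is left for (r1,c5).
row 4 has {l,m,n,p}; column 3 is empty so far — only o is left for (r4,c3).
row 5 has {m}; column 5 has {l,m,n,o} — only p is left for (r5,c5).
row 3 has {l,n,p}; column 3 has {o} — only m is left for (r3,c3).
row 1 has {l,o,p}; column 3 has {m,o} — only n is left for (r1,c3).
row 1 has {l,n,o,p}; column 4 has {l,p} — only m is left for (r1,c4).
row 2 has {l,o}; column 3 has {m,n,o} — only p is left for (r2,c3).
row 2 has {l,o,p}; column 4 has {l,m,p} — only n is left for (r2,c4).
row 3 has {l,m,n,p}; column 1 has {l,p} — only o is left for (r3,c1).
row 5 has {m,p}; column 1 has {l,o,p} — only n is left for (r5,c1).
row 5 has {m,n,p}; column 3 has {m,n,o,p} — only l is left for (r5,c3).
row 5 has {l,m,n,p}; column 4 has {l,m,n,p} — only o is left for (r5,c4).
row 2 has {l,n,o,p}; column 1 has {l,n,o,p} — only m is left for (r2,c1).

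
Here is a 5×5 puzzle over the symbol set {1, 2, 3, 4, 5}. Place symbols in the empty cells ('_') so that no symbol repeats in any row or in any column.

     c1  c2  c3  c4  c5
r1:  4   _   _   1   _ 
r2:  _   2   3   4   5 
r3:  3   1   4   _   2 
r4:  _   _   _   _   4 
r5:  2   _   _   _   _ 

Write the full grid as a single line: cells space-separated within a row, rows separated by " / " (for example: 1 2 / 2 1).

4 5 2 1 3 / 1 2 3 4 5 / 3 1 4 5 2 / 5 3 1 2 4 / 2 4 5 3 1

At row 1, column 5: row 1 has {1,4}; column 5 has {2,4,5}; that leaves 3.
At row 2, column 1: row 2 has {2,3,4,5}; column 1 has {2,3,4}; that leaves 1.
At row 3, column 4: row 3 has {1,2,3,4}; column 4 has {1,4}; that leaves 5.
At row 4, column 1: row 4 has {4}; column 1 has {1,2,3,4}; that leaves 5.
At row 4, column 2: row 4 has {4,5}; column 2 has {1,2}; that leaves 3.
At row 4, column 4: row 4 has {3,4,5}; column 4 has {1,4,5}; that leaves 2.
At row 5, column 4: row 5 has {2}; column 4 has {1,2,4,5}; that leaves 3.
At row 5, column 5: row 5 has {2,3}; column 5 has {2,3,4,5}; that leaves 1.
At row 1, column 2: row 1 has {1,3,4}; column 2 has {1,2,3}; that leaves 5.
At row 1, column 3: row 1 has {1,3,4,5}; column 3 has {3,4}; that leaves 2.
At row 4, column 3: row 4 has {2,3,4,5}; column 3 has {2,3,4}; that leaves 1.
At row 5, column 2: row 5 has {1,2,3}; column 2 has {1,2,3,5}; that leaves 4.
At row 5, column 3: row 5 has {1,2,3,4}; column 3 has {1,2,3,4}; that leaves 5.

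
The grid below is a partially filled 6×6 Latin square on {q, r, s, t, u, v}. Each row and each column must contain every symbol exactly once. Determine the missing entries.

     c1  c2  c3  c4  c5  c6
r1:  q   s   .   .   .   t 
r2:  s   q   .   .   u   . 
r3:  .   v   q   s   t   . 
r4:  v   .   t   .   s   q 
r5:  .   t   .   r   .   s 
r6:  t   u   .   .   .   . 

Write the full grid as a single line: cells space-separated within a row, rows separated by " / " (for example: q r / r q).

q s u v r t / s q r t u v / r v q s t u / v r t u s q / u t v r q s / t u s q v r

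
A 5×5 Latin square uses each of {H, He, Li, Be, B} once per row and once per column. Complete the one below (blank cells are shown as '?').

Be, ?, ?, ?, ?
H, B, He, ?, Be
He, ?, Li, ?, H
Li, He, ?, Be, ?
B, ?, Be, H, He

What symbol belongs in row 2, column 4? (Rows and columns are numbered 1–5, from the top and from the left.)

Li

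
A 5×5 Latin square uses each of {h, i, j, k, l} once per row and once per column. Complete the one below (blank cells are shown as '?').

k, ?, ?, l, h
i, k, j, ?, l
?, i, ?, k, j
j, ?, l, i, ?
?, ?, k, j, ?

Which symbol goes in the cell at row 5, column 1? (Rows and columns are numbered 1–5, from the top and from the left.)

At row 1, column 2: row 1 has {h,k,l}; column 2 has {i,k}; that leaves j.
At row 1, column 3: row 1 has {h,j,k,l}; column 3 has {j,k,l}; that leaves i.
At row 2, column 4: row 2 has {i,j,k,l}; column 4 has {i,j,k,l}; that leaves h.
At row 3, column 3: row 3 has {i,j,k}; column 3 has {i,j,k,l}; that leaves h.
At row 4, column 2: row 4 has {i,j,l}; column 2 has {i,j,k}; that leaves h.
At row 4, column 5: row 4 has {h,i,j,l}; column 5 has {h,j,l}; that leaves k.
At row 5, column 2: row 5 has {j,k}; column 2 has {h,i,j,k}; that leaves l.
At row 5, column 5: row 5 has {j,k,l}; column 5 has {h,j,k,l}; that leaves i.
At row 3, column 1: row 3 has {h,i,j,k}; column 1 has {i,j,k}; that leaves l.
At row 5, column 1: row 5 has {i,j,k,l}; column 1 has {i,j,k,l}; that leaves h.

h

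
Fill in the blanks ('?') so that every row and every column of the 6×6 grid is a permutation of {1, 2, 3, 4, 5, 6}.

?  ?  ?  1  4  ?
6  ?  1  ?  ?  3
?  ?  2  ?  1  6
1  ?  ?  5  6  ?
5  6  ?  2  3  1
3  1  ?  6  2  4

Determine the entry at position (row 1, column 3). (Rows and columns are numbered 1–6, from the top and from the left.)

6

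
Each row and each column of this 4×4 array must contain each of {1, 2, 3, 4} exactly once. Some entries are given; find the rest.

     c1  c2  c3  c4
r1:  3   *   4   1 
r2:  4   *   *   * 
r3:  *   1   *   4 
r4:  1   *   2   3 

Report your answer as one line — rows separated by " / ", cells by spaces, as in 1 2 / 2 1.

3 2 4 1 / 4 3 1 2 / 2 1 3 4 / 1 4 2 3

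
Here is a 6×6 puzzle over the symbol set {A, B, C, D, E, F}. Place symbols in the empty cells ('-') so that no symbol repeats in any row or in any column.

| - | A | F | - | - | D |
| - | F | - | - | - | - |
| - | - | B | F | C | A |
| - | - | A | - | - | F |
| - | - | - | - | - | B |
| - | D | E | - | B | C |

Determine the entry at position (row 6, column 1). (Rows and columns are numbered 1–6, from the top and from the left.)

row 1 has {A,D,F}; column 5 has {B,C} — only E is left for (r1,c5).
row 2 has {F}; column 6 has {A,B,C,D,F} — only E is left for (r2,c6).
row 3 has {A,B,C,F}; column 2 has {A,D,F} — only E is left for (r3,c2).
row 4 has {A,F}; column 5 has {B,C,E} — only D is left for (r4,c5).
row 5 has {B}; column 2 has {A,D,E,F} — only C is left for (r5,c2).
row 5 has {B,C}; column 3 has {A,B,E,F} — only D is left for (r5,c3).
row 6 has {B,C,D,E}; column 4 has {F} — only A is left for (r6,c4).
row 2 has {E,F}; column 3 has {A,B,D,E,F} — only C is left for (r2,c3).
row 2 has {C,E,F}; column 5 has {B,C,D,E} — only A is left for (r2,c5).
row 3 has {A,B,C,E,F}; column 1 is empty so far — only D is left for (r3,c1).
row 4 has {A,D,F}; column 2 has {A,C,D,E,F} — only B is left for (r4,c2).
row 5 has {B,C,D}; column 4 has {A,F} — only E is left for (r5,c4).
row 5 has {B,C,D,E}; column 5 has {A,B,C,D,E} — only F is left for (r5,c5).
row 6 has {A,B,C,D,E}; column 1 has {D} — only F is left for (r6,c1).

F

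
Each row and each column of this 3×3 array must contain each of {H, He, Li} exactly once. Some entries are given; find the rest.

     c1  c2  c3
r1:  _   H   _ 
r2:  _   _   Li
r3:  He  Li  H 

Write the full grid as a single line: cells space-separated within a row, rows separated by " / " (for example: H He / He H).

Li H He / H He Li / He Li H

(r1,c1): row 1 has {H}; column 1 has {He}, so it must be Li.
(r1,c3): row 1 has {H,Li}; column 3 has {H,Li}, so it must be He.
(r2,c1): row 2 has {Li}; column 1 has {He,Li}, so it must be H.
(r2,c2): row 2 has {H,Li}; column 2 has {H,Li}, so it must be He.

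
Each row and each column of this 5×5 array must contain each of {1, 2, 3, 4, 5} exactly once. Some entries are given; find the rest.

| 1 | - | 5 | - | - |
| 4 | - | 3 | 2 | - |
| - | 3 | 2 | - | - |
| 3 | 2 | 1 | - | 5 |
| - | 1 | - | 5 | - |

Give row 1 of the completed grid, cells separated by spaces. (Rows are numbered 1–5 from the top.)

(r1,c2) = 4
(r1,c4) = 3
(r1,c5) = 2

1 4 5 3 2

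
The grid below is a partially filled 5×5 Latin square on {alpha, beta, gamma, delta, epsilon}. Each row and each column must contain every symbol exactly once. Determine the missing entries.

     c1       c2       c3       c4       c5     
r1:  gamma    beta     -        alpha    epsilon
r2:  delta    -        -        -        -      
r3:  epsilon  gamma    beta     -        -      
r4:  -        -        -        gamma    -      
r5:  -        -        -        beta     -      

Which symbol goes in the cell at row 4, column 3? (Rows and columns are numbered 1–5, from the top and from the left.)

alpha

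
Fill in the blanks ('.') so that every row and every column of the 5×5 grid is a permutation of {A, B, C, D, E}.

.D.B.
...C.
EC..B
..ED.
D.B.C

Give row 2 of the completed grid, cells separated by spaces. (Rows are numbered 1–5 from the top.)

B E A C D

(r3,c4) = A
(r4,c5) = A
(r5,c4) = E
(r1,c5) = E
(r2,c5) = D
(r3,c3) = D
(r4,c2) = B
(r5,c2) = A
(r2,c2) = E
(r2,c3) = A
(r4,c1) = C
(r1,c1) = A
(r1,c3) = C
(r2,c1) = B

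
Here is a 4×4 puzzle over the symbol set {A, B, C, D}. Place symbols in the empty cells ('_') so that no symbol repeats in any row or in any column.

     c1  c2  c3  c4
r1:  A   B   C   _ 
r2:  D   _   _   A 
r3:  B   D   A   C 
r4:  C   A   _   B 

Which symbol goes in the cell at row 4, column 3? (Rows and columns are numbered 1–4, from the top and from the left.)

(r1,c4) = D
(r2,c2) = C
(r2,c3) = B
(r4,c3) = D

D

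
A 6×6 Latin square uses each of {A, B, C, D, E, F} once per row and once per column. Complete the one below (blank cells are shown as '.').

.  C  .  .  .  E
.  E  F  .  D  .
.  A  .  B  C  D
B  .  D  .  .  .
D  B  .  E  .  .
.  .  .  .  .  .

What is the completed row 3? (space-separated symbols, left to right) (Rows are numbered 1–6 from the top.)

F A E B C D

Cell (r3,c3): row 3 has {A,B,C,D}; column 3 has {D,F} → E.
Cell (r4,c2): row 4 has {B,D}; column 2 has {A,B,C,E} → F.
Cell (r6,c2): row 6 is empty so far; column 2 has {A,B,C,E,F} → D.
Cell (r3,c1): row 3 has {A,B,C,D,E}; column 1 has {B,D} → F.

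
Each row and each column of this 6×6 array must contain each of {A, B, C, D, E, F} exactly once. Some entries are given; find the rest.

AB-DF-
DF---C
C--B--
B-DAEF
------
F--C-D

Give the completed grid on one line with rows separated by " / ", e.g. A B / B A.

A B C D F E / D F B E A C / C E F B D A / B C D A E F / E D A F C B / F A E C B D

(r1,c6) = E
(r2,c4) = E
(r3,c6) = A
(r4,c2) = C
(r5,c1) = E
(r5,c4) = F
(r5,c6) = B
(r1,c3) = C
(r3,c5) = D
(r5,c3) = A
(r5,c5) = C
(r2,c3) = B
(r2,c5) = A
(r3,c2) = E
(r3,c3) = F
(r5,c2) = D
(r6,c2) = A
(r6,c3) = E
(r6,c5) = B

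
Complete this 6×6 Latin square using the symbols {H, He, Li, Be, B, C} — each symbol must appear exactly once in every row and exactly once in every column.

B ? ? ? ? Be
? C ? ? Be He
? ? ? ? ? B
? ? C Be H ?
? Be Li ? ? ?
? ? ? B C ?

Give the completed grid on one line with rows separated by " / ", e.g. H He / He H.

B He H C Li Be / Li C B H Be He / C H Be Li He B / He B C Be H Li / H Be Li He B C / Be Li He B C H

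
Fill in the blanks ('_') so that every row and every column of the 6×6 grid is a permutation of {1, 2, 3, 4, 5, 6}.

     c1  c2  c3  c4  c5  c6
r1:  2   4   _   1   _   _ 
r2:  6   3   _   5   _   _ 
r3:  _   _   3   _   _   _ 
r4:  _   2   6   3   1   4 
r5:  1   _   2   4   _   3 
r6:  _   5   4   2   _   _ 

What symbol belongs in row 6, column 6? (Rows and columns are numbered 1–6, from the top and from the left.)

(r1,c3): row 1 has {1,2,4}; column 3 has {2,3,4,6}, so it must be 5.
(r1,c6): row 1 has {1,2,4,5}; column 6 has {3,4}, so it must be 6.
(r2,c3): row 2 has {3,5,6}; column 3 has {2,3,4,5,6}, so it must be 1.
(r2,c6): row 2 has {1,3,5,6}; column 6 has {3,4,6}, so it must be 2.
(r3,c4): row 3 has {3}; column 4 has {1,2,3,4,5}, so it must be 6.
(r4,c1): row 4 has {1,2,3,4,6}; column 1 has {1,2,6}, so it must be 5.
(r5,c2): row 5 has {1,2,3,4}; column 2 has {2,3,4,5}, so it must be 6.
(r5,c5): row 5 has {1,2,3,4,6}; column 5 has {1}, so it must be 5.
(r6,c1): row 6 has {2,4,5}; column 1 has {1,2,5,6}, so it must be 3.
(r6,c5): row 6 has {2,3,4,5}; column 5 has {1,5}, so it must be 6.
(r6,c6): row 6 has {2,3,4,5,6}; column 6 has {2,3,4,6}, so it must be 1.

1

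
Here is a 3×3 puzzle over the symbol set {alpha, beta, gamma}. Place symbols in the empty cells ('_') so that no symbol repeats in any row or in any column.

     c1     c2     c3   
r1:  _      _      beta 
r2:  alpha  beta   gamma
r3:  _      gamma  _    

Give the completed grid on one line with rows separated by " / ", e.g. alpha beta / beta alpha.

(r1,c1): row 1 has {beta}; column 1 has {alpha}, so it must be gamma.
(r1,c2): row 1 has {beta,gamma}; column 2 has {beta,gamma}, so it must be alpha.
(r3,c1): row 3 has {gamma}; column 1 has {alpha,gamma}, so it must be beta.
(r3,c3): row 3 has {beta,gamma}; column 3 has {beta,gamma}, so it must be alpha.

gamma alpha beta / alpha beta gamma / beta gamma alpha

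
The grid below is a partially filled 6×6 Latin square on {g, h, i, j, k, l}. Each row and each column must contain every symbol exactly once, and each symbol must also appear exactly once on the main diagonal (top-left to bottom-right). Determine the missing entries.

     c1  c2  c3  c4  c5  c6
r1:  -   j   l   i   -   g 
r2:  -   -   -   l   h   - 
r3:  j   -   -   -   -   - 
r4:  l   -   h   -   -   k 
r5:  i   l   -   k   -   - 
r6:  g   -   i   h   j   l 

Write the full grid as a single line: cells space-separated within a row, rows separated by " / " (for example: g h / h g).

h j l i k g / k i g l h j / j h k g l i / l g h j i k / i l j k g h / g k i h j l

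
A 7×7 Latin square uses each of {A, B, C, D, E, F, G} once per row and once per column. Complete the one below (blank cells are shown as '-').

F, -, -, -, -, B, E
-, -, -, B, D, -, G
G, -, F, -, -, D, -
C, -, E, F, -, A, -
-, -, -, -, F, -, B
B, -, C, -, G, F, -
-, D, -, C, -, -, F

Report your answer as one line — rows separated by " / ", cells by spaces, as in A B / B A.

(r2,c3) = A
(r4,c5) = B
(r4,c7) = D
(r6,c7) = A
(r2,c1) = E
(r2,c6) = C
(r3,c7) = C
(r4,c2) = G
(r6,c2) = E
(r6,c4) = D
(r7,c1) = A
(r7,c5) = E
(r7,c6) = G
(r2,c2) = F
(r3,c5) = A
(r5,c1) = D
(r5,c3) = G
(r5,c6) = E
(r7,c3) = B
(r1,c3) = D
(r1,c5) = C
(r3,c2) = B
(r3,c4) = E
(r5,c4) = A
(r1,c2) = A
(r1,c4) = G
(r5,c2) = C

F A D G C B E / E F A B D C G / G B F E A D C / C G E F B A D / D C G A F E B / B E C D G F A / A D B C E G F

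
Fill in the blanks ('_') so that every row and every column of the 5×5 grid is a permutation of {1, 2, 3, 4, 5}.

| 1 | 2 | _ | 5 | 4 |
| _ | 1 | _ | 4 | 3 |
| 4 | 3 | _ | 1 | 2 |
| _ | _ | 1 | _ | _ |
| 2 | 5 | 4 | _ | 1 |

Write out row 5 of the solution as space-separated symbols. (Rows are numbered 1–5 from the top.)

2 5 4 3 1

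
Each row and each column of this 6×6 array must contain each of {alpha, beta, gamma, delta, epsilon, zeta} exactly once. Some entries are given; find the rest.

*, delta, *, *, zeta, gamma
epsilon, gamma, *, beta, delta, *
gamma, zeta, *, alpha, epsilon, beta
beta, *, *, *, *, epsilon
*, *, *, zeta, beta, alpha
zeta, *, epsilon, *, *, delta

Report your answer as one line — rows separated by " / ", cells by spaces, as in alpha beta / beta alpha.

alpha delta beta epsilon zeta gamma / epsilon gamma alpha beta delta zeta / gamma zeta delta alpha epsilon beta / beta alpha zeta delta gamma epsilon / delta epsilon gamma zeta beta alpha / zeta beta epsilon gamma alpha delta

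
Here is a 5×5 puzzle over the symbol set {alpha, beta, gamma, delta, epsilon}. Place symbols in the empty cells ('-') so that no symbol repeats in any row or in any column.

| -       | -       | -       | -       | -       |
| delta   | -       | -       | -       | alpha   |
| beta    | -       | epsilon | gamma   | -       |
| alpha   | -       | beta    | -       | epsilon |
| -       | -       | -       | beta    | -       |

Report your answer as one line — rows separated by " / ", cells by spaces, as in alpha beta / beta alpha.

gamma epsilon delta alpha beta / delta beta gamma epsilon alpha / beta alpha epsilon gamma delta / alpha gamma beta delta epsilon / epsilon delta alpha beta gamma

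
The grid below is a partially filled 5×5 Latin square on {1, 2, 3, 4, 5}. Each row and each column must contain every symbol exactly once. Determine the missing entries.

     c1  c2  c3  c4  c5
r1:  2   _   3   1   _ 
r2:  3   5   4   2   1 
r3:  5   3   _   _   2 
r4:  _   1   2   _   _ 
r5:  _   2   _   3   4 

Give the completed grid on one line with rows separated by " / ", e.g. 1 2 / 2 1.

row 1 has {1,2,3}; column 2 has {1,2,3,5} — only 4 is left for (r1,c2).
row 1 has {1,2,3,4}; column 5 has {1,2,4} — only 5 is left for (r1,c5).
row 3 has {2,3,5}; column 3 has {2,3,4} — only 1 is left for (r3,c3).
row 3 has {1,2,3,5}; column 4 has {1,2,3} — only 4 is left for (r3,c4).
row 4 has {1,2}; column 1 has {2,3,5} — only 4 is left for (r4,c1).
row 4 has {1,2,4}; column 4 has {1,2,3,4} — only 5 is left for (r4,c4).
row 4 has {1,2,4,5}; column 5 has {1,2,4,5} — only 3 is left for (r4,c5).
row 5 has {2,3,4}; column 1 has {2,3,4,5} — only 1 is left for (r5,c1).
row 5 has {1,2,3,4}; column 3 has {1,2,3,4} — only 5 is left for (r5,c3).

2 4 3 1 5 / 3 5 4 2 1 / 5 3 1 4 2 / 4 1 2 5 3 / 1 2 5 3 4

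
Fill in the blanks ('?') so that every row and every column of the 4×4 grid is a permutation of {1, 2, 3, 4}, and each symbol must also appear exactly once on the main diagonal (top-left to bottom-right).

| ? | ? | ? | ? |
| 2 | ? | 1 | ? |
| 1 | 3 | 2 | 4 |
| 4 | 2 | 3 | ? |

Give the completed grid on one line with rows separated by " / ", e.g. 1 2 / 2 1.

3 1 4 2 / 2 4 1 3 / 1 3 2 4 / 4 2 3 1

(r1,c1) = 3
(r1,c3) = 4
(r2,c2) = 4
(r2,c4) = 3
(r4,c4) = 1
(r1,c2) = 1
(r1,c4) = 2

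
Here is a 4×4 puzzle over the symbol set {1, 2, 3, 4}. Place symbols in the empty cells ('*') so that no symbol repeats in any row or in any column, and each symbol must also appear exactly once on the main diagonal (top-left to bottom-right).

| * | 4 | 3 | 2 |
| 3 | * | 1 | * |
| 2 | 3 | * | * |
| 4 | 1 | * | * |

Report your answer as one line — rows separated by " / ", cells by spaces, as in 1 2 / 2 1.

(r1,c1) = 1
(r2,c2) = 2
(r2,c4) = 4
(r3,c3) = 4
(r3,c4) = 1
(r4,c3) = 2
(r4,c4) = 3

1 4 3 2 / 3 2 1 4 / 2 3 4 1 / 4 1 2 3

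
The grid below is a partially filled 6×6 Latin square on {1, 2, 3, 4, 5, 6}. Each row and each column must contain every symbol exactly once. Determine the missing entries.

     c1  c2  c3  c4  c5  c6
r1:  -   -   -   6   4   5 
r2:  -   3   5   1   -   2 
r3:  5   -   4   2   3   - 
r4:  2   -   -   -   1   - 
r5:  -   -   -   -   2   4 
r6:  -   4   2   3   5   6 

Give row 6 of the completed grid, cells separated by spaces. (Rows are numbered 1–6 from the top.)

Cell (r2,c5): row 2 has {1,2,3,5}; column 5 has {1,2,3,4,5} → 6.
Cell (r3,c6): row 3 has {2,3,4,5}; column 6 has {2,4,5,6} → 1.
Cell (r4,c6): row 4 has {1,2}; column 6 has {1,2,4,5,6} → 3.
Cell (r5,c4): row 5 has {2,4}; column 4 has {1,2,3,6} → 5.
Cell (r6,c1): row 6 has {2,3,4,5,6}; column 1 has {2,5} → 1.

1 4 2 3 5 6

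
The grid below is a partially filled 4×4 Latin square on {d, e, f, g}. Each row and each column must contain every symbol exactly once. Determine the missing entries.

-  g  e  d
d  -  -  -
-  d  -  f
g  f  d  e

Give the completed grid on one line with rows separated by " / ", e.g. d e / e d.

f g e d / d e f g / e d g f / g f d e

At row 1, column 1: row 1 has {d,e,g}; column 1 has {d,g}; that leaves f.
At row 2, column 2: row 2 has {d}; column 2 has {d,f,g}; that leaves e.
At row 2, column 4: row 2 has {d,e}; column 4 has {d,e,f}; that leaves g.
At row 3, column 1: row 3 has {d,f}; column 1 has {d,f,g}; that leaves e.
At row 3, column 3: row 3 has {d,e,f}; column 3 has {d,e}; that leaves g.
At row 2, column 3: row 2 has {d,e,g}; column 3 has {d,e,g}; that leaves f.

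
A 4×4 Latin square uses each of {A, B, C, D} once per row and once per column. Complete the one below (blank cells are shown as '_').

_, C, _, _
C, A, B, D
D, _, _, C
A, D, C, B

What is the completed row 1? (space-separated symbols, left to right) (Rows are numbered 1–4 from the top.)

B C D A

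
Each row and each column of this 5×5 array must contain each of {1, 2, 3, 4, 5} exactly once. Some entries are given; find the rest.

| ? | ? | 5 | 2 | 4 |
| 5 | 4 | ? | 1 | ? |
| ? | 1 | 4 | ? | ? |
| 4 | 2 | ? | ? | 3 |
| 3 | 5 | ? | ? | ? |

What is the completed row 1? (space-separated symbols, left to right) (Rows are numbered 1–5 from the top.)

1 3 5 2 4

(r1,c1) = 1
(r1,c2) = 3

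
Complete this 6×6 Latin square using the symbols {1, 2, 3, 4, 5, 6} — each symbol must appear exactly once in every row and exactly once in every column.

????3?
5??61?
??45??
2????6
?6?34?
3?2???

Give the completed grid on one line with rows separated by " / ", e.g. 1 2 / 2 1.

4 5 6 2 3 1 / 5 2 3 6 1 4 / 6 1 4 5 2 3 / 2 3 1 4 5 6 / 1 6 5 3 4 2 / 3 4 2 1 6 5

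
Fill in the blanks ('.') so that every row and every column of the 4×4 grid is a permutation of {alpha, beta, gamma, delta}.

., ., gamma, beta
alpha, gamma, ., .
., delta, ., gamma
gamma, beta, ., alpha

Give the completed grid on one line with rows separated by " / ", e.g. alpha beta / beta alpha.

delta alpha gamma beta / alpha gamma beta delta / beta delta alpha gamma / gamma beta delta alpha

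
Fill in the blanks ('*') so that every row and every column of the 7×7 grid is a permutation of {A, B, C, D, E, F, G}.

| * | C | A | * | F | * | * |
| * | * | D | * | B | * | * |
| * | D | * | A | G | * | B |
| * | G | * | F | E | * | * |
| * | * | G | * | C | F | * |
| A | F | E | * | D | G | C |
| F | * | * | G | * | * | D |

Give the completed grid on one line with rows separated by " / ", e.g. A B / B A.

D C A E F B G / G E D C B A F / E D F A G C B / C G B F E D A / B A G D C F E / A F E B D G C / F B C G A E D

At row 4, column 7: row 4 has {E,F,G}; column 7 has {B,C,D}; that leaves A.
At row 5, column 7: row 5 has {C,F,G}; column 7 has {A,B,C,D}; that leaves E.
At row 6, column 4: row 6 has {A,C,D,E,F,G}; column 4 has {A,F,G}; that leaves B.
At row 7, column 5: row 7 has {D,F,G}; column 5 has {B,C,D,E,F,G}; that leaves A.
At row 1, column 7: row 1 has {A,C,F}; column 7 has {A,B,C,D,E}; that leaves G.
At row 2, column 7: row 2 has {B,D}; column 7 has {A,B,C,D,E,G}; that leaves F.
At row 5, column 4: row 5 has {C,E,F,G}; column 4 has {A,B,F,G}; that leaves D.
At row 1, column 4: row 1 has {A,C,F,G}; column 4 has {A,B,D,F,G}; that leaves E.
At row 2, column 4: row 2 has {B,D,F}; column 4 has {A,B,D,E,F,G}; that leaves C.
At row 5, column 1: row 5 has {C,D,E,F,G}; column 1 has {A,F}; that leaves B.
At row 5, column 2: row 5 has {B,C,D,E,F,G}; column 2 has {C,D,F,G}; that leaves A.
At row 1, column 1: row 1 has {A,C,E,F,G}; column 1 has {A,B,F}; that leaves D.
At row 1, column 6: row 1 has {A,C,D,E,F,G}; column 6 has {F,G}; that leaves B.
At row 2, column 2: row 2 has {B,C,D,F}; column 2 has {A,C,D,F,G}; that leaves E.
At row 2, column 6: row 2 has {B,C,D,E,F}; column 6 has {B,F,G}; that leaves A.
At row 4, column 1: row 4 has {A,E,F,G}; column 1 has {A,B,D,F}; that leaves C.
At row 4, column 3: row 4 has {A,C,E,F,G}; column 3 has {A,D,E,G}; that leaves B.
At row 4, column 6: row 4 has {A,B,C,E,F,G}; column 6 has {A,B,F,G}; that leaves D.
At row 7, column 2: row 7 has {A,D,F,G}; column 2 has {A,C,D,E,F,G}; that leaves B.
At row 7, column 3: row 7 has {A,B,D,F,G}; column 3 has {A,B,D,E,G}; that leaves C.
At row 7, column 6: row 7 has {A,B,C,D,F,G}; column 6 has {A,B,D,F,G}; that leaves E.
At row 2, column 1: row 2 has {A,B,C,D,E,F}; column 1 has {A,B,C,D,F}; that leaves G.
At row 3, column 1: row 3 has {A,B,D,G}; column 1 has {A,B,C,D,F,G}; that leaves E.
At row 3, column 3: row 3 has {A,B,D,E,G}; column 3 has {A,B,C,D,E,G}; that leaves F.
At row 3, column 6: row 3 has {A,B,D,E,F,G}; column 6 has {A,B,D,E,F,G}; that leaves C.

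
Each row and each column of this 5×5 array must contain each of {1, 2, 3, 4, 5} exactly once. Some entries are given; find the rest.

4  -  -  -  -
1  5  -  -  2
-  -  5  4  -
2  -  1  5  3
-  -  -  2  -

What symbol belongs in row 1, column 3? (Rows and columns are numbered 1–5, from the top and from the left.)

(r2,c4): row 2 has {1,2,5}; column 4 has {2,4,5}, so it must be 3.
(r3,c1): row 3 has {4,5}; column 1 has {1,2,4}, so it must be 3.
(r3,c5): row 3 has {3,4,5}; column 5 has {2,3}, so it must be 1.
(r4,c2): row 4 has {1,2,3,5}; column 2 has {5}, so it must be 4.
(r5,c1): row 5 has {2}; column 1 has {1,2,3,4}, so it must be 5.
(r5,c5): row 5 has {2,5}; column 5 has {1,2,3}, so it must be 4.
(r1,c4): row 1 has {4}; column 4 has {2,3,4,5}, so it must be 1.
(r1,c5): row 1 has {1,4}; column 5 has {1,2,3,4}, so it must be 5.
(r2,c3): row 2 has {1,2,3,5}; column 3 has {1,5}, so it must be 4.
(r3,c2): row 3 has {1,3,4,5}; column 2 has {4,5}, so it must be 2.
(r5,c3): row 5 has {2,4,5}; column 3 has {1,4,5}, so it must be 3.
(r1,c2): row 1 has {1,4,5}; column 2 has {2,4,5}, so it must be 3.
(r1,c3): row 1 has {1,3,4,5}; column 3 has {1,3,4,5}, so it must be 2.

2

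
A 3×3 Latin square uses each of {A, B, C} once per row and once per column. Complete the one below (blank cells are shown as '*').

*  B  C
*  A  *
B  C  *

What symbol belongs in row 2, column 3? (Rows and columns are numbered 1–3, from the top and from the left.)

row 1 has {B,C}; column 1 has {B} — only A is left for (r1,c1).
row 2 has {A}; column 1 has {A,B} — only C is left for (r2,c1).
row 2 has {A,C}; column 3 has {C} — only B is left for (r2,c3).

B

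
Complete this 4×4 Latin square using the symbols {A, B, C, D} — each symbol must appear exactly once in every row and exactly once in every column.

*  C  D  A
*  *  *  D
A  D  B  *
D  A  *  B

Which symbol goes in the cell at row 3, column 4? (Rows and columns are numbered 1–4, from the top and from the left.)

(r1,c1) = B
(r2,c1) = C
(r2,c2) = B
(r2,c3) = A
(r3,c4) = C

C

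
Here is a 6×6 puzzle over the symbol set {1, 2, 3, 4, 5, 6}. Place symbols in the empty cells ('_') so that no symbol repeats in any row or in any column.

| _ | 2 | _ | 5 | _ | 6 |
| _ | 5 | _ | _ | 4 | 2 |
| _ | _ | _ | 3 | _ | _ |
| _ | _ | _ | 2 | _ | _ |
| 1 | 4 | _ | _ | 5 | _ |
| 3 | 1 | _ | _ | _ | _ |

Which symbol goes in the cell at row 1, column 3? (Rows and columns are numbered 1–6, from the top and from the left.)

1

row 1 has {2,5,6}; column 1 has {1,3} — only 4 is left for (r1,c1).
row 2 has {2,4,5}; column 1 has {1,3,4} — only 6 is left for (r2,c1).
row 2 has {2,4,5,6}; column 4 has {2,3,5} — only 1 is left for (r2,c4).
row 3 has {3}; column 2 has {1,2,4,5} — only 6 is left for (r3,c2).
row 4 has {2}; column 1 has {1,3,4,6} — only 5 is left for (r4,c1).
row 4 has {2,5}; column 2 has {1,2,4,5,6} — only 3 is left for (r4,c2).
row 5 has {1,4,5}; column 4 has {1,2,3,5} — only 6 is left for (r5,c4).
row 5 has {1,4,5,6}; column 6 has {2,6} — only 3 is left for (r5,c6).
row 6 has {1,3}; column 4 has {1,2,3,5,6} — only 4 is left for (r6,c4).
row 6 has {1,3,4}; column 6 has {2,3,6} — only 5 is left for (r6,c6).
row 2 has {1,2,4,5,6}; column 3 is empty so far — only 3 is left for (r2,c3).
row 3 has {3,6}; column 1 has {1,3,4,5,6} — only 2 is left for (r3,c1).
row 3 has {2,3,6}; column 5 has {4,5} — only 1 is left for (r3,c5).
row 3 has {1,2,3,6}; column 6 has {2,3,5,6} — only 4 is left for (r3,c6).
row 4 has {2,3,5}; column 5 has {1,4,5} — only 6 is left for (r4,c5).
row 4 has {2,3,5,6}; column 6 has {2,3,4,5,6} — only 1 is left for (r4,c6).
row 5 has {1,3,4,5,6}; column 3 has {3} — only 2 is left for (r5,c3).
row 6 has {1,3,4,5}; column 3 has {2,3} — only 6 is left for (r6,c3).
row 6 has {1,3,4,5,6}; column 5 has {1,4,5,6} — only 2 is left for (r6,c5).
row 1 has {2,4,5,6}; column 3 has {2,3,6} — only 1 is left for (r1,c3).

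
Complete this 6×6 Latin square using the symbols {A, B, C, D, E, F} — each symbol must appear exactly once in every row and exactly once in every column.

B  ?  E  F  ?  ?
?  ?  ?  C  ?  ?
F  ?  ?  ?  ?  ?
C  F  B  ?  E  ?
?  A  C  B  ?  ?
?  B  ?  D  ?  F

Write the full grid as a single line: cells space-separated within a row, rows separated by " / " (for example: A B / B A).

B D E F A C / A E F C D B / F C D E B A / C F B A E D / D A C B F E / E B A D C F

(r4,c4) = A
(r4,c6) = D
(r5,c6) = E
(r6,c3) = A
(r6,c5) = C
(r3,c3) = D
(r3,c4) = E
(r5,c1) = D
(r5,c5) = F
(r6,c1) = E
(r2,c1) = A
(r2,c3) = F
(r2,c6) = B
(r3,c2) = C
(r3,c6) = A
(r1,c2) = D
(r1,c5) = A
(r1,c6) = C
(r2,c2) = E
(r2,c5) = D
(r3,c5) = B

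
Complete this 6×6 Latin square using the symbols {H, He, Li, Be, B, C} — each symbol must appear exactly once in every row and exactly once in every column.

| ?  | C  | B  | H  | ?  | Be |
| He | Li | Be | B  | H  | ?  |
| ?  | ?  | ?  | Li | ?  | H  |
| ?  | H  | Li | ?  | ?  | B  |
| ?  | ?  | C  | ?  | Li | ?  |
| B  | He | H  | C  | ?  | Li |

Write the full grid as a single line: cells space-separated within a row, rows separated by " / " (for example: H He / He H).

Li C B H He Be / He Li Be B H C / C Be He Li B H / Be H Li He C B / H B C Be Li He / B He H C Be Li

(r1,c1) = Li
(r1,c5) = He
(r2,c6) = C
(r3,c3) = He
(r5,c6) = He
(r6,c5) = Be
(r4,c5) = C
(r5,c4) = Be
(r3,c5) = B
(r4,c1) = Be
(r4,c4) = He
(r5,c1) = H
(r5,c2) = B
(r3,c1) = C
(r3,c2) = Be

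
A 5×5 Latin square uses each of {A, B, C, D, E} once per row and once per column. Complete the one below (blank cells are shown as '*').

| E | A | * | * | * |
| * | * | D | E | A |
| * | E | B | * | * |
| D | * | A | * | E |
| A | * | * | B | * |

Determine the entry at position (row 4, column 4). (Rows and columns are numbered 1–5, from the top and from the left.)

C

(r1,c3): row 1 has {A,E}; column 3 has {A,B,D}, so it must be C.
(r1,c4): row 1 has {A,C,E}; column 4 has {B,E}, so it must be D.
(r1,c5): row 1 has {A,C,D,E}; column 5 has {A,E}, so it must be B.
(r3,c1): row 3 has {B,E}; column 1 has {A,D,E}, so it must be C.
(r3,c4): row 3 has {B,C,E}; column 4 has {B,D,E}, so it must be A.
(r3,c5): row 3 has {A,B,C,E}; column 5 has {A,B,E}, so it must be D.
(r4,c4): row 4 has {A,D,E}; column 4 has {A,B,D,E}, so it must be C.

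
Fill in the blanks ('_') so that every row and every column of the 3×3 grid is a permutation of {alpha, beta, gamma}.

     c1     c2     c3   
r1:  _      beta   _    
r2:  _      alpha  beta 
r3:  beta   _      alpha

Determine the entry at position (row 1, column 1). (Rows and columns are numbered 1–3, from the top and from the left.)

alpha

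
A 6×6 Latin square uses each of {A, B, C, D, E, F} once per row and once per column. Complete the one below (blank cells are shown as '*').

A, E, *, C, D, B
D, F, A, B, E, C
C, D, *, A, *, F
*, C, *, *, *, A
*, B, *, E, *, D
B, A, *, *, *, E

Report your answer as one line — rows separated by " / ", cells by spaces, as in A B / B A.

A E F C D B / D F A B E C / C D E A B F / E C B D F A / F B C E A D / B A D F C E

row 1 has {A,B,C,D,E}; column 3 has {A} — only F is left for (r1,c3).
row 3 has {A,C,D,F}; column 5 has {D,E} — only B is left for (r3,c5).
row 4 has {A,C}; column 5 has {B,D,E} — only F is left for (r4,c5).
row 5 has {B,D,E}; column 1 has {A,B,C,D} — only F is left for (r5,c1).
row 5 has {B,D,E,F}; column 3 has {A,F} — only C is left for (r5,c3).
row 5 has {B,C,D,E,F}; column 5 has {B,D,E,F} — only A is left for (r5,c5).
row 6 has {A,B,E}; column 3 has {A,C,F} — only D is left for (r6,c3).
row 6 has {A,B,D,E}; column 4 has {A,B,C,E} — only F is left for (r6,c4).
row 6 has {A,B,D,E,F}; column 5 has {A,B,D,E,F} — only C is left for (r6,c5).
row 3 has {A,B,C,D,F}; column 3 has {A,C,D,F} — only E is left for (r3,c3).
row 4 has {A,C,F}; column 1 has {A,B,C,D,F} — only E is left for (r4,c1).
row 4 has {A,C,E,F}; column 3 has {A,C,D,E,F} — only B is left for (r4,c3).
row 4 has {A,B,C,E,F}; column 4 has {A,B,C,E,F} — only D is left for (r4,c4).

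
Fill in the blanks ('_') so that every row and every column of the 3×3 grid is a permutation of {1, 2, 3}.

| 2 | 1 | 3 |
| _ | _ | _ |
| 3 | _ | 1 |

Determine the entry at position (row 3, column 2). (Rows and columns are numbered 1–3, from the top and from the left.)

(r2,c1) = 1
(r2,c3) = 2
(r3,c2) = 2

2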